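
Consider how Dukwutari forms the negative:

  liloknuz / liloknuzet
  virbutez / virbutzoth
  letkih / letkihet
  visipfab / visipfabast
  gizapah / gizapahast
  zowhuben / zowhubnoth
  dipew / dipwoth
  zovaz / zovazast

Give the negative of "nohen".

nohnoth

virbutez and zovaz both end in -z yet inflect differently (virbutzoth, zovazast), so the final letter is not what conditions the rule; the last vowel is.
"nohen" has last vowel 'e'. The stems whose last vowel is 'e' (zowhuben → zowhubnoth, virbutez → virbutzoth, dipew → dipwoth) delete the last vowel and add -oth.
So nohen → nohnoth.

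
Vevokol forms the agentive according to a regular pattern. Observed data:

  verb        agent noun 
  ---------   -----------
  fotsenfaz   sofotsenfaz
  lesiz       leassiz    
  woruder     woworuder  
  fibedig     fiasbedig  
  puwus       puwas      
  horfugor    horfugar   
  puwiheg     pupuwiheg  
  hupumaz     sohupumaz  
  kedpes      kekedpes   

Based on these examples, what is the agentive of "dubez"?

dudubez

lesiz and fotsenfaz both end in -z yet inflect differently (leassiz, sofotsenfaz), so the final letter is not what conditions the rule; the last vowel is.
"dubez" has last vowel 'e'. The stems whose last vowel is 'e' (kedpes → kekedpes, puwiheg → pupuwiheg, woruder → woworuder) repeat the first consonant+vowel as a prefix.
The other patterns: stems whose last vowel is 'i' insert -as- after the first vowel; stems whose last vowel is 'o' or 'u' change the last vowel to 'a'; stems whose last vowel is 'a' add the prefix so-.
So dubez → dudubez.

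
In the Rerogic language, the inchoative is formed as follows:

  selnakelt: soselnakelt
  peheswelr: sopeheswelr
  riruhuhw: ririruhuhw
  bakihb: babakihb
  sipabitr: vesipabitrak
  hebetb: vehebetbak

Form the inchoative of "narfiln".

sonarfiln

peheswelr and sipabitr both end in -r yet inflect differently (sopeheswelr, vesipabitrak), so the final letter is not what conditions the rule; the second-to-last letter is.
"narfiln" has second-to-last letter 'l'. The stems whose second-to-last letter is 'l' (selnakelt → soselnakelt, peheswelr → sopeheswelr) add the prefix so-.
So narfiln → sonarfiln.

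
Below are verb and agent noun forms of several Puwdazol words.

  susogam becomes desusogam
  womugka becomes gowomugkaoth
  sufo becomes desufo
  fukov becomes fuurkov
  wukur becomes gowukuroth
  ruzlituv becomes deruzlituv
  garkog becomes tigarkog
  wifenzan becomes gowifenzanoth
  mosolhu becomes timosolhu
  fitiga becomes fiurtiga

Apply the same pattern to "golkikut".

ruzlituv and fukov both end in -v yet inflect differently (deruzlituv, fuurkov), so the final letter is not what conditions the rule; the first letter is.
"golkikut" begins with g-. The one such stem in the data (garkog → tigarkog) adds the prefix ti-, so the same rule applies.
So golkikut → tigolkikut.

tigolkikut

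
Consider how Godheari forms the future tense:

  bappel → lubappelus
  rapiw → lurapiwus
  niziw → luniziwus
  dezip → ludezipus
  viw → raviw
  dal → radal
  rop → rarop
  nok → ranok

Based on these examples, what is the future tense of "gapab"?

lugapabus

rapiw and viw both end in -w yet inflect differently (lurapiwus, raviw), so the final letter is not what conditions the rule; the number of vowels is.
"gapab" has 2 vowels. The stems with 2 vowels (bappel → lubappelus, rapiw → lurapiwus, niziw → luniziwus) add lu- … -us around the stem.
So gapab → lugapabus.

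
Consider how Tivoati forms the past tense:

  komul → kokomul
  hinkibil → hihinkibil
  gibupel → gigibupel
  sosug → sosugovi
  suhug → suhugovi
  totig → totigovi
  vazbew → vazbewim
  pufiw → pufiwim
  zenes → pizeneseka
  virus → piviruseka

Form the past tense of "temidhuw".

komul and sosug both have last vowel 'u' yet inflect differently (kokomul, sosugovi), so the last vowel is not what conditions the rule; the final letter is.
"temidhuw" ends in -w. The stems ending in -w (vazbew → vazbewim, pufiw → pufiwim) add -im.
So temidhuw → temidhuwim.

temidhuwim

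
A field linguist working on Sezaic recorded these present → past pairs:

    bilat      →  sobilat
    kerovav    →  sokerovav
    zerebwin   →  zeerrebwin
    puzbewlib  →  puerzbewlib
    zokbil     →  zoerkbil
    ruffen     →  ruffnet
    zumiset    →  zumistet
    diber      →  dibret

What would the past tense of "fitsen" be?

zerebwin and ruffen both end in -n yet inflect differently (zeerrebwin, ruffnet), so the final letter is not what conditions the rule; the last vowel is.
"fitsen" has last vowel 'e'. The stems whose last vowel is 'e' (ruffen → ruffnet, zumiset → zumistet, diber → dibret) delete the last vowel and add -et.
So fitsen → fitsnet.

fitsnet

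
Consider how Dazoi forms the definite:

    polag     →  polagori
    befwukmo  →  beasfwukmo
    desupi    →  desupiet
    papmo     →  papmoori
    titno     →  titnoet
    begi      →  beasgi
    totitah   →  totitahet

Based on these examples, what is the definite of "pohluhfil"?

befwukmo and papmo both end in -o yet inflect differently (beasfwukmo, papmoori), so the final letter is not what conditions the rule; the first letter is.
"pohluhfil" begins with p-. The stems beginning with p- (papmo → papmoori, polag → polagori) add -ori.
So pohluhfil → pohluhfilori.

pohluhfilori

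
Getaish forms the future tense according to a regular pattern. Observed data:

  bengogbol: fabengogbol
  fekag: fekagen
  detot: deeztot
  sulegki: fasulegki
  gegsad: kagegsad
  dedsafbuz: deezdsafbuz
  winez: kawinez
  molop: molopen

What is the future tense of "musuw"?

dedsafbuz and winez both end in -z yet inflect differently (deezdsafbuz, kawinez), so the final letter is not what conditions the rule; the first letter is.
"musuw" begins with m-. The one such stem in the data (molop → molopen) adds -en, so the same rule applies.
So musuw → musuwen.

musuwen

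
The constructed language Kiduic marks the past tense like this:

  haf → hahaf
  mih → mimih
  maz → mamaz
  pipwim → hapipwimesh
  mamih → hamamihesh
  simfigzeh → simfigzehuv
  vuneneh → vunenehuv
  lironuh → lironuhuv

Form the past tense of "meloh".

hamelohesh

mih and mamih both end in -h yet inflect differently (mimih, hamamihesh), so the final letter is not what conditions the rule; the number of vowels is.
"meloh" has 2 vowels. The stems with 2 vowels (pipwim → hapipwimesh, mamih → hamamihesh) add ha- … -esh around the stem.
The other patterns: stems with 1 vowel repeat the first consonant+vowel as a prefix; stems with 3 vowels add -uv.
So meloh → hamelohesh.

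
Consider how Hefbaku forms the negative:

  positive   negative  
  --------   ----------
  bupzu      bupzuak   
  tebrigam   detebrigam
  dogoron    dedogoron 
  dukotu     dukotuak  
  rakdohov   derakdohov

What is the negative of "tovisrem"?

dukotu and dogoron both begin with d- yet inflect differently (dukotuak, dedogoron), so the first letter is not what conditions the rule; the final letter is.
"tovisrem" ends in -m. The one such stem in the data (tebrigam → detebrigam) adds the prefix de-, so the same rule applies.
The other pattern: stems ending in -u add -ak.
So tovisrem → detovisrem.

detovisrem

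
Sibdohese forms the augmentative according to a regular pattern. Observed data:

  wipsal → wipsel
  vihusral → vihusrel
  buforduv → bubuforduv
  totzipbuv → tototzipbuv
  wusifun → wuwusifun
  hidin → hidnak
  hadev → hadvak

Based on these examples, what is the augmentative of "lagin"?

lagnak

"lagin" has last vowel 'i'. The one such stem in the data (hidin → hidnak) deletes the last vowel and adds -ak (as does hadev), so the same rule applies.
The other patterns: stems whose last vowel is 'a' change the last vowel to 'e'; stems whose last vowel is 'u' repeat the first consonant+vowel as a prefix.
So lagin → lagnak.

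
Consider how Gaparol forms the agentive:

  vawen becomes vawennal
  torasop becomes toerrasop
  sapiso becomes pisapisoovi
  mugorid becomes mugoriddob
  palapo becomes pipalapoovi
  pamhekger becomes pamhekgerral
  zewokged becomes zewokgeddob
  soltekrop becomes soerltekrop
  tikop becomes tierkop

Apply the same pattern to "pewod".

palapo and torasop both have last vowel 'o' yet inflect differently (pipalapoovi, toerrasop), so the last vowel is not what conditions the rule; the final letter is.
"pewod" ends in -d. The stems ending in -d (mugorid → mugoriddob, zewokged → zewokgeddob) double the final consonant and add -ob.
So pewod → pewoddob.

pewoddob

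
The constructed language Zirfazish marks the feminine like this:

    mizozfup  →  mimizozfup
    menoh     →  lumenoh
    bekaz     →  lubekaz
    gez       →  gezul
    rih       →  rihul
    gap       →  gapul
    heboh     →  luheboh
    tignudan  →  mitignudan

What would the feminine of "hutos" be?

luhutos

gez and bekaz both end in -z yet inflect differently (gezul, lubekaz), so the final letter is not what conditions the rule; the number of vowels is.
"hutos" has 2 vowels. The stems with 2 vowels (bekaz → lubekaz, menoh → lumenoh, heboh → luheboh) add the prefix lu-.
So hutos → luhutos.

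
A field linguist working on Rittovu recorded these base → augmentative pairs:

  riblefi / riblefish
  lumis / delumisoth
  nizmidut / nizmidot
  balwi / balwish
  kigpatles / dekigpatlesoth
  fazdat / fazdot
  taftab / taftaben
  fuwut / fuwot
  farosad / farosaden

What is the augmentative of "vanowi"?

vanowish

"vanowi" ends in -i. The stems ending in -i (riblefi → riblefish, balwi → balwish) drop the final letter and add -ish.
The other patterns: stems ending in -s add de- … -oth around the stem; stems ending in -t change the last vowel to 'o'; stems ending in -b or -d add -en.
So vanowi → vanowish.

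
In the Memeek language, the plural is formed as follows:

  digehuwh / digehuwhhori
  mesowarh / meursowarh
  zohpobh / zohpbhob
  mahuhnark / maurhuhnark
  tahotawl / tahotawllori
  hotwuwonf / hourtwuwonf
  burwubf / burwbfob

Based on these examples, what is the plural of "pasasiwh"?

"pasasiwh" has second-to-last letter 'w'. The stems whose second-to-last letter is 'w' (digehuwh → digehuwhhori, tahotawl → tahotawllori) double the final consonant and add -ori.
The other patterns: stems whose second-to-last letter is 'b' delete the last vowel and add -ob; stems whose second-to-last letter is 'n' or 'r' insert -ur- after the first vowel.
So pasasiwh → pasasiwhhori.

pasasiwhhori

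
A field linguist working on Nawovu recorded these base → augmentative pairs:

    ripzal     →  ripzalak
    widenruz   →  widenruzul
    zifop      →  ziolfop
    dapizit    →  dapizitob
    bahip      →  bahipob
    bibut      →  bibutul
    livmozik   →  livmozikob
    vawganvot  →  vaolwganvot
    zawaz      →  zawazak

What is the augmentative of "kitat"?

dapizit and vawganvot both end in -t yet inflect differently (dapizitob, vaolwganvot), so the final letter is not what conditions the rule; the last vowel is.
"kitat" has last vowel 'a'. The stems whose last vowel is 'a' (ripzal → ripzalak, zawaz → zawazak) add -ak.
So kitat → kitatak.

kitatak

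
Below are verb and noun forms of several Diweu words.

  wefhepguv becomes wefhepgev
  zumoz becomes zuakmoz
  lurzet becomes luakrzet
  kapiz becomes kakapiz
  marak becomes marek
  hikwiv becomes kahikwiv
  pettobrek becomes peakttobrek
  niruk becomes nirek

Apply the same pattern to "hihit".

kahihit

zumoz and kapiz both end in -z yet inflect differently (zuakmoz, kakapiz), so the final letter is not what conditions the rule; the last vowel is.
"hihit" has last vowel 'i'. The stems whose last vowel is 'i' (hikwiv → kahikwiv, kapiz → kakapiz) add the prefix ka-.
So hihit → kahihit.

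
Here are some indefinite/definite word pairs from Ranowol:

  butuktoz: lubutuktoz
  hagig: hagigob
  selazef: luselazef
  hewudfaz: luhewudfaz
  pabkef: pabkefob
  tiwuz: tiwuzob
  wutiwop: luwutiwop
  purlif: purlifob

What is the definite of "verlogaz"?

selazef and pabkef both end in -f yet inflect differently (luselazef, pabkefob), so the final letter is not what conditions the rule; the number of vowels is.
"verlogaz" has 3 vowels. The stems with 3 vowels (wutiwop → luwutiwop, butuktoz → lubutuktoz, selazef → luselazef) add the prefix lu-.
So verlogaz → luverlogaz.

luverlogaz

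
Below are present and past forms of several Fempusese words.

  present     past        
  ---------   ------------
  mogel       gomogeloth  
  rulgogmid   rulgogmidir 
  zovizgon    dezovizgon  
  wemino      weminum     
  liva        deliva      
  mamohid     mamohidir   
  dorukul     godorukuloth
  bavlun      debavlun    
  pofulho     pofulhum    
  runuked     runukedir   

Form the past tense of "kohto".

zovizgon and wemino both have last vowel 'o' yet inflect differently (dezovizgon, weminum), so the last vowel is not what conditions the rule; the final letter is.
"kohto" ends in -o. The stems ending in -o (wemino → weminum, pofulho → pofulhum) drop the final letter and add -um.
So kohto → kohtum.

kohtum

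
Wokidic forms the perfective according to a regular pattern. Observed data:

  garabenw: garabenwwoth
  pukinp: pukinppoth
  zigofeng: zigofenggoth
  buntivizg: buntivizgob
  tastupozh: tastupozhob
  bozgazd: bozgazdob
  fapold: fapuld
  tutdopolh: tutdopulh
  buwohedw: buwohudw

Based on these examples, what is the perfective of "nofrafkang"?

"nofrafkang" has second-to-last letter 'n'. The stems whose second-to-last letter is 'n' (garabenw → garabenwwoth, pukinp → pukinppoth, zigofeng → zigofenggoth) double the final consonant and add -oth.
The other patterns: stems whose second-to-last letter is 'z' add -ob; stems whose second-to-last letter is 'd' or 'l' change the last vowel to 'u'.
So nofrafkang → nofrafkanggoth.

nofrafkanggoth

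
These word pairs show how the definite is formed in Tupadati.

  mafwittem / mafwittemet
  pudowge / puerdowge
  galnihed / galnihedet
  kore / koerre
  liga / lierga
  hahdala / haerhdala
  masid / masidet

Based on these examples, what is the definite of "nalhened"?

nalhenedet

galnihed and pudowge both have last vowel 'e' yet inflect differently (galnihedet, puerdowge), so the last vowel is not what conditions the rule; whether the stem ends in a vowel or a consonant is.
"nalhened" ends in a consonant. The stems ending in a consonant (masid → masidet, galnihed → galnihedet, mafwittem → mafwittemet) add -et.
So nalhened → nalhenedet.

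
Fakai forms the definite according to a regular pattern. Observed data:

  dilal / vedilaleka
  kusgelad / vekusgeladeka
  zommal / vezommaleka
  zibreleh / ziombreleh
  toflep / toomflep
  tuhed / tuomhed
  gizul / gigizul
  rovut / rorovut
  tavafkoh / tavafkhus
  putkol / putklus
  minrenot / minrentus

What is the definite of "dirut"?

kusgelad and tuhed both end in -d yet inflect differently (vekusgeladeka, tuomhed), so the final letter is not what conditions the rule; the last vowel is.
"dirut" has last vowel 'u'. The stems whose last vowel is 'u' (gizul → gigizul, rovut → rorovut) repeat the first consonant+vowel as a prefix.
The other patterns: stems whose last vowel is 'a' add ve- … -eka around the stem; stems whose last vowel is 'e' insert -om- after the first vowel; stems whose last vowel is 'o' delete the last vowel and add -us.
So dirut → didirut.

didirut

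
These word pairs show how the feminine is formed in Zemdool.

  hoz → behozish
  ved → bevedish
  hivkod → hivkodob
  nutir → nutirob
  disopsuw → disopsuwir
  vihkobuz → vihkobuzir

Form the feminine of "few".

"few" has 1 vowel. The stems with 1 vowel (hoz → behozish, ved → bevedish) add be- … -ish around the stem.
So few → befewish.

befewish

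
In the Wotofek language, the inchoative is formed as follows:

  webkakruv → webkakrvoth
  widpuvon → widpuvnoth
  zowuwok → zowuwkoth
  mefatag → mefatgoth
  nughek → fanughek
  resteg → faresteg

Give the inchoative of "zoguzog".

zowuwok and nughek both end in -k yet inflect differently (zowuwkoth, fanughek), so the final letter is not what conditions the rule; the number of vowels is.
"zoguzog" has 3 vowels. The stems with 3 vowels (webkakruv → webkakrvoth, widpuvon → widpuvnoth, zowuwok → zowuwkoth) delete the last vowel and add -oth.
So zoguzog → zoguzgoth.

zoguzgoth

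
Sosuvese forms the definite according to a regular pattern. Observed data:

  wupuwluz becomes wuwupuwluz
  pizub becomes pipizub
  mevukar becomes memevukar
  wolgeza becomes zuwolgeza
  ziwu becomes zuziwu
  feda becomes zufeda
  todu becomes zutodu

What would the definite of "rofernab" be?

mevukar and wolgeza both have last vowel 'a' yet inflect differently (memevukar, zuwolgeza), so the last vowel is not what conditions the rule; whether the stem ends in a vowel or a consonant is.
"rofernab" ends in a consonant. The stems ending in a consonant (wupuwluz → wuwupuwluz, pizub → pipizub, mevukar → memevukar) repeat the first consonant+vowel as a prefix.
The other pattern: stems ending in a vowel add the prefix zu-.
So rofernab → rorofernab.

rorofernab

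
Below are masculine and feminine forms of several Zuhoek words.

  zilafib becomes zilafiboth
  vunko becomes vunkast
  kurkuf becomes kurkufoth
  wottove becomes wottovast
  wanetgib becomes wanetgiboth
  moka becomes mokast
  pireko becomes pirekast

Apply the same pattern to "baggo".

baggast

wanetgib and wottove both begin with w- yet inflect differently (wanetgiboth, wottovast), so the first letter is not what conditions the rule; whether the stem ends in a vowel or a consonant is.
"baggo" ends in a vowel. The stems ending in a vowel (pireko → pirekast, vunko → vunkast, wottove → wottovast) drop the final letter and add -ast.
The other pattern: stems ending in a consonant add -oth.
So baggo → baggast.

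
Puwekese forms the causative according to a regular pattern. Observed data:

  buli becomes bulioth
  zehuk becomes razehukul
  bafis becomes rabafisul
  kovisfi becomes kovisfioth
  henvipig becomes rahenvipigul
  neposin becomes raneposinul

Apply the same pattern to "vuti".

"vuti" ends in a vowel. The stems ending in a vowel (buli → bulioth, kovisfi → kovisfioth) add -oth.
So vuti → vutioth.

vutioth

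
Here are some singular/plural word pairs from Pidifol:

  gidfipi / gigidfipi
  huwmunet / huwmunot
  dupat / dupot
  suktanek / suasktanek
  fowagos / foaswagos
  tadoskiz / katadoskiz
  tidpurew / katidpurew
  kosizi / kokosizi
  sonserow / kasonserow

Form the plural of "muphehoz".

kamuphehoz

"muphehoz" ends in -z. The one such stem in the data (tadoskiz → katadoskiz) adds the prefix ka-, so the same rule applies.
So muphehoz → kamuphehoz.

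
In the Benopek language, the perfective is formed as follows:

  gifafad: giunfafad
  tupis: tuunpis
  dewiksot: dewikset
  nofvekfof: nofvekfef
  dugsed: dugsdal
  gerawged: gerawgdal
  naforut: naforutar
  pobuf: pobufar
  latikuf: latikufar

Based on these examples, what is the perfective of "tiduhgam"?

gifafad and dugsed both end in -d yet inflect differently (giunfafad, dugsdal), so the final letter is not what conditions the rule; the last vowel is.
"tiduhgam" has last vowel 'a'. The one such stem in the data (gifafad → giunfafad) inserts -un- after the first vowel (as does tupis), so the same rule applies.
The other patterns: stems whose last vowel is 'o' change the last vowel to 'e'; stems whose last vowel is 'e' delete the last vowel and add -al; stems whose last vowel is 'u' add -ar.
So tiduhgam → tiunduhgam.

tiunduhgam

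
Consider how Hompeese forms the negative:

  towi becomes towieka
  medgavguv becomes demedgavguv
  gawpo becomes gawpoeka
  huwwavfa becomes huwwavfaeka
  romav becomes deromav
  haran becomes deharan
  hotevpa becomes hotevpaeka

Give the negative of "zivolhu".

huwwavfa and haran both have last vowel 'a' yet inflect differently (huwwavfaeka, deharan), so the last vowel is not what conditions the rule; whether the stem ends in a vowel or a consonant is.
"zivolhu" ends in a vowel. The stems ending in a vowel (huwwavfa → huwwavfaeka, towi → towieka, hotevpa → hotevpaeka) add -eka.
So zivolhu → zivolhueka.

zivolhueka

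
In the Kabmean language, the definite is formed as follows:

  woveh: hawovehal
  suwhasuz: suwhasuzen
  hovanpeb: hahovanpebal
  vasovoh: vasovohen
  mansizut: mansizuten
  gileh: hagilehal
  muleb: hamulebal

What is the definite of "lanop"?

woveh and vasovoh both end in -h yet inflect differently (hawovehal, vasovohen), so the final letter is not what conditions the rule; the last vowel is.
"lanop" has last vowel 'o'. The one such stem in the data (vasovoh → vasovohen) adds -en, so the same rule applies.
The other pattern: stems whose last vowel is 'e' add ha- … -al around the stem.
So lanop → lanopen.

lanopen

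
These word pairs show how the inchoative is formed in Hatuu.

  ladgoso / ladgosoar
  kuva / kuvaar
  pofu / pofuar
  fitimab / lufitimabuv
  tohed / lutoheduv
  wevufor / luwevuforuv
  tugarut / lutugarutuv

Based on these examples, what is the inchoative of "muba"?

mubaar

kuva and fitimab both have last vowel 'a' yet inflect differently (kuvaar, lufitimabuv), so the last vowel is not what conditions the rule; whether the stem ends in a vowel or a consonant is.
"muba" ends in a vowel. The stems ending in a vowel (ladgoso → ladgosoar, kuva → kuvaar, pofu → pofuar) add -ar.
So muba → mubaar.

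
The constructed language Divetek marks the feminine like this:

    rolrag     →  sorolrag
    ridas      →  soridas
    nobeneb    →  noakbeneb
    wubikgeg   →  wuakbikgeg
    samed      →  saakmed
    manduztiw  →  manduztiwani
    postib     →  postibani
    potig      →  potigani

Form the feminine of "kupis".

rolrag and wubikgeg both end in -g yet inflect differently (sorolrag, wuakbikgeg), so the final letter is not what conditions the rule; the last vowel is.
"kupis" has last vowel 'i'. The stems whose last vowel is 'i' (manduztiw → manduztiwani, postib → postibani, potig → potigani) add -ani.
The other patterns: stems whose last vowel is 'a' add the prefix so-; stems whose last vowel is 'e' insert -ak- after the first vowel.
So kupis → kupisani.

kupisani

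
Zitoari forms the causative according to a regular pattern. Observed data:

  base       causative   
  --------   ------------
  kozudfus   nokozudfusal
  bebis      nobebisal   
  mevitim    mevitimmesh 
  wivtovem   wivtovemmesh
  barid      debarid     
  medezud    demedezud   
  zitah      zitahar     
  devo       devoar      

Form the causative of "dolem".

"dolem" ends in -m. The stems ending in -m (mevitim → mevitimmesh, wivtovem → wivtovemmesh) double the final consonant and add -esh.
So dolem → dolemmesh.

dolemmesh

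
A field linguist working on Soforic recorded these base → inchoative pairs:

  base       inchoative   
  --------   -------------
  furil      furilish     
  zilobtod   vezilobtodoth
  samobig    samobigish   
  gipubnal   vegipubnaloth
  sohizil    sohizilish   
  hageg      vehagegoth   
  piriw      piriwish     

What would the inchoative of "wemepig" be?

"wemepig" has last vowel 'i'. The stems whose last vowel is 'i' (piriw → piriwish, samobig → samobigish, furil → furilish) add -ish.
The other pattern: stems whose last vowel is 'a', 'e' or 'o' add ve- … -oth around the stem.
So wemepig → wemepigish.

wemepigish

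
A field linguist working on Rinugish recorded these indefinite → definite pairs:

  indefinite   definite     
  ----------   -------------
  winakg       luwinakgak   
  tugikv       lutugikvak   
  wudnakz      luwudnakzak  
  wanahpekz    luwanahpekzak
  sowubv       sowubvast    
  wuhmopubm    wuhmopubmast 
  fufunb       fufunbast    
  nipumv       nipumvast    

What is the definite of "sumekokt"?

"sumekokt" has second-to-last letter 'k'. The stems whose second-to-last letter is 'k' (winakg → luwinakgak, tugikv → lutugikvak, wudnakz → luwudnakzak) add lu- … -ak around the stem.
So sumekokt → lusumekoktak.

lusumekoktak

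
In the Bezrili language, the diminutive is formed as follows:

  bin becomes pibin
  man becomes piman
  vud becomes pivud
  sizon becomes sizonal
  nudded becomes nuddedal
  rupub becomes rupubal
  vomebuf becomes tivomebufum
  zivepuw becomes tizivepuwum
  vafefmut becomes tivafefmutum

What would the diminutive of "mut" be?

"mut" has 1 vowel. The stems with 1 vowel (bin → pibin, man → piman, vud → pivud) add the prefix pi-.
The other patterns: stems with 2 vowels add -al; stems with 3 vowels add ti- … -um around the stem.
So mut → pimut.

pimut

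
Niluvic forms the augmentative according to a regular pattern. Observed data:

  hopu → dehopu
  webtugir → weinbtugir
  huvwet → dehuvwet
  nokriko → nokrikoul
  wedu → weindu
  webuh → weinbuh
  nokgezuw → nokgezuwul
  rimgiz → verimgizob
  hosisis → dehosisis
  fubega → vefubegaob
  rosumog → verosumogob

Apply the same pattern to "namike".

namikeul

wedu and hopu both end in -u yet inflect differently (weindu, dehopu), so the final letter is not what conditions the rule; the first letter is.
"namike" begins with n-. The stems beginning with n- (nokriko → nokrikoul, nokgezuw → nokgezuwul) add -ul.
The other patterns: stems beginning with w- insert -in- after the first vowel; stems beginning with h- add the prefix de-; stems beginning with f- or r- add ve- … -ob around the stem.
So namike → namikeul.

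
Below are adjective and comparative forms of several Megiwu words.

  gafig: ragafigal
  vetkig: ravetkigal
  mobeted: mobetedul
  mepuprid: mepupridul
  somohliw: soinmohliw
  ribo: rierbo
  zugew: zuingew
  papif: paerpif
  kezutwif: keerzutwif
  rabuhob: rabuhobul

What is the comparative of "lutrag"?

ralutragal

somohliw and mepuprid both have last vowel 'i' yet inflect differently (soinmohliw, mepupridul), so the last vowel is not what conditions the rule; the final letter is.
"lutrag" ends in -g. The stems ending in -g (gafig → ragafigal, vetkig → ravetkigal) add ra- … -al around the stem.
The other patterns: stems ending in -w insert -in- after the first vowel; stems ending in -b or -d add -ul; stems ending in -f or -o insert -er- after the first vowel.
So lutrag → ralutragal.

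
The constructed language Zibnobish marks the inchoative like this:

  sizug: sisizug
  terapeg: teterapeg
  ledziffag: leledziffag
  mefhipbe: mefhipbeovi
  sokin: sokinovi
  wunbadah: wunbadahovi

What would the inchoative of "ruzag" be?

ruruzag

terapeg and mefhipbe both have last vowel 'e' yet inflect differently (teterapeg, mefhipbeovi), so the last vowel is not what conditions the rule; the final letter is.
"ruzag" ends in -g. The stems ending in -g (sizug → sisizug, terapeg → teterapeg, ledziffag → leledziffag) repeat the first consonant+vowel as a prefix.
So ruzag → ruruzag.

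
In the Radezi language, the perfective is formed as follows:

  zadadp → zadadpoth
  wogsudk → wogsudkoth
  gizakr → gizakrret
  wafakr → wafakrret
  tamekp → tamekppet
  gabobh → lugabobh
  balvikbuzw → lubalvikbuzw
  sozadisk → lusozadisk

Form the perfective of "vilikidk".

zadadp and tamekp both end in -p yet inflect differently (zadadpoth, tamekppet), so the final letter is not what conditions the rule; the second-to-last letter is.
"vilikidk" has second-to-last letter 'd'. The stems whose second-to-last letter is 'd' (zadadp → zadadpoth, wogsudk → wogsudkoth) add -oth.
The other patterns: stems whose second-to-last letter is 'k' double the final consonant and add -et; stems whose second-to-last letter is 'b', 's' or 'z' add the prefix lu-.
So vilikidk → vilikidkoth.

vilikidkoth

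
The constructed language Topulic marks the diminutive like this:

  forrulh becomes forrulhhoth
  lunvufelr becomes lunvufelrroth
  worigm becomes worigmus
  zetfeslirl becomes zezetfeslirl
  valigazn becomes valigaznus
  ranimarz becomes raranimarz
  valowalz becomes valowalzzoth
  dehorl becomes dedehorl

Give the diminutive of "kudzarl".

kukudzarl

"kudzarl" has second-to-last letter 'r'. The stems whose second-to-last letter is 'r' (ranimarz → raranimarz, zetfeslirl → zezetfeslirl, dehorl → dedehorl) repeat the first consonant+vowel as a prefix.
The other patterns: stems whose second-to-last letter is 'l' double the final consonant and add -oth; stems whose second-to-last letter is 'g' or 'z' add -us.
So kudzarl → kukudzarl.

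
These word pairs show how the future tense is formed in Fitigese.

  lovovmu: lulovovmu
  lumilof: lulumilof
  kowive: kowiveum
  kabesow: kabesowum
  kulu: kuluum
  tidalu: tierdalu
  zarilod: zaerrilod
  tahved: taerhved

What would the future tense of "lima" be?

lovovmu and kulu both end in -u yet inflect differently (lulovovmu, kuluum), so the final letter is not what conditions the rule; the first letter is.
"lima" begins with l-. The stems beginning with l- (lovovmu → lulovovmu, lumilof → lulumilof) add the prefix lu-.
The other patterns: stems beginning with k- add -um; stems beginning with t- or z- insert -er- after the first vowel.
So lima → lulima.

lulima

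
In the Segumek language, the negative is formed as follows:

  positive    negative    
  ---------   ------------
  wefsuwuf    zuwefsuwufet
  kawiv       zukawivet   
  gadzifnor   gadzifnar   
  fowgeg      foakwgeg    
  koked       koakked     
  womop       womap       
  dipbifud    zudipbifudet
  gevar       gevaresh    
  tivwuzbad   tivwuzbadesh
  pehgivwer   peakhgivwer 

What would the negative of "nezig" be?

zuneziget

gadzifnor and gevar both end in -r yet inflect differently (gadzifnar, gevaresh), so the final letter is not what conditions the rule; the last vowel is.
"nezig" has last vowel 'i'. The one such stem in the data (kawiv → zukawivet) adds zu- … -et around the stem, so the same rule applies.
The other patterns: stems whose last vowel is 'o' change the last vowel to 'a'; stems whose last vowel is 'a' add -esh; stems whose last vowel is 'e' insert -ak- after the first vowel.
So nezig → zuneziget.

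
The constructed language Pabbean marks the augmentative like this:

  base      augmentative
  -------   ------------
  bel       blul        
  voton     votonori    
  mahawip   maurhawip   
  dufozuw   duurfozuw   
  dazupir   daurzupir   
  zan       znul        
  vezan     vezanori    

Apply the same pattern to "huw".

zan and voton both end in -n yet inflect differently (znul, votonori), so the final letter is not what conditions the rule; the number of vowels is.
"huw" has 1 vowel. The stems with 1 vowel (zan → znul, bel → blul) delete the last vowel and add -ul.
So huw → hwul.

hwul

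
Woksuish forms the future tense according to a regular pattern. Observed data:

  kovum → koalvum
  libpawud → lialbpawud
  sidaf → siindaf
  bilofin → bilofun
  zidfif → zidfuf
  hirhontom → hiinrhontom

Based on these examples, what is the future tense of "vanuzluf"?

"vanuzluf" has last vowel 'u'. The stems whose last vowel is 'u' (libpawud → lialbpawud, kovum → koalvum) insert -al- after the first vowel.
The other patterns: stems whose last vowel is 'i' change the last vowel to 'u'; stems whose last vowel is 'a' or 'o' insert -in- after the first vowel.
So vanuzluf → vaalnuzluf.

vaalnuzluf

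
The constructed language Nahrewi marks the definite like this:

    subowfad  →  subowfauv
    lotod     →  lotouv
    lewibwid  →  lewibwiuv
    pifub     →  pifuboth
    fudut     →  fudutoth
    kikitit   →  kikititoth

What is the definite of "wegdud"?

lewibwid and kikitit both have last vowel 'i' yet inflect differently (lewibwiuv, kikititoth), so the last vowel is not what conditions the rule; the final letter is.
"wegdud" ends in -d. The stems ending in -d (subowfad → subowfauv, lotod → lotouv, lewibwid → lewibwiuv) drop the final letter and add -uv.
The other pattern: stems ending in -b or -t add -oth.
So wegdud → wegduuv.

wegduuv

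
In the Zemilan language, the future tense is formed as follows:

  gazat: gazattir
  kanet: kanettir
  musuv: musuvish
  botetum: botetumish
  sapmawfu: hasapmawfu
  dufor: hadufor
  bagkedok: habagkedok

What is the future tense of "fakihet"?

"fakihet" ends in -t. The stems ending in -t (gazat → gazattir, kanet → kanettir) double the final consonant and add -ir.
So fakihet → fakihettir.

fakihettir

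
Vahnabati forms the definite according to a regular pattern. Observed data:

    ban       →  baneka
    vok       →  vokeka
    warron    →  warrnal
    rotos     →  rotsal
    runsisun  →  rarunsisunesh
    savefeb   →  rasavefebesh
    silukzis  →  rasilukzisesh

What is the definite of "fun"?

ban and warron both end in -n yet inflect differently (baneka, warrnal), so the final letter is not what conditions the rule; the number of vowels is.
"fun" has 1 vowel. The stems with 1 vowel (ban → baneka, vok → vokeka) add -eka.
So fun → funeka.

funeka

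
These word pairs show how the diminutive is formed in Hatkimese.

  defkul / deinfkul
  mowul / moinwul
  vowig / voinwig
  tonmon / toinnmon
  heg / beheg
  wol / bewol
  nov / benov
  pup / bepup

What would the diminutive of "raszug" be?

rainszug

vowig and heg both end in -g yet inflect differently (voinwig, beheg), so the final letter is not what conditions the rule; the number of vowels is.
"raszug" has 2 vowels. The stems with 2 vowels (defkul → deinfkul, mowul → moinwul, vowig → voinwig) insert -in- after the first vowel.
So raszug → rainszug.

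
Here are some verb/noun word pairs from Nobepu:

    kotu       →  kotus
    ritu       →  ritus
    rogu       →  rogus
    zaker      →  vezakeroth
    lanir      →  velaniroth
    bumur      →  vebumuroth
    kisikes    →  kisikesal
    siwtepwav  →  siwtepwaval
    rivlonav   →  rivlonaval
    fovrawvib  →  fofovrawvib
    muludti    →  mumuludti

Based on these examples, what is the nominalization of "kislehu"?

"kislehu" ends in -u. The stems ending in -u (kotu → kotus, ritu → ritus, rogu → rogus) drop the final letter and add -us.
So kislehu → kislehus.

kislehus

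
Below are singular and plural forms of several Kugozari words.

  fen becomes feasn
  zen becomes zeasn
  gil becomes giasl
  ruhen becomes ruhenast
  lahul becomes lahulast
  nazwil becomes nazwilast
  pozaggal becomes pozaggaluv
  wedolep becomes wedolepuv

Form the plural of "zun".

"zun" has 1 vowel. The stems with 1 vowel (fen → feasn, zen → zeasn, gil → giasl) insert -as- after the first vowel.
So zun → zuasn.

zuasn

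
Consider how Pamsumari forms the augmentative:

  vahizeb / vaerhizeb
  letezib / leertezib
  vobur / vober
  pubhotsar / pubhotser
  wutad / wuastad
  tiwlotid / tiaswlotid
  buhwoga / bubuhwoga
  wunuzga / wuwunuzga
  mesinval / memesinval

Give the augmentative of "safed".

saasfed

pubhotsar and wutad both have last vowel 'a' yet inflect differently (pubhotser, wuastad), so the last vowel is not what conditions the rule; the final letter is.
"safed" ends in -d. The stems ending in -d (wutad → wuastad, tiwlotid → tiaswlotid) insert -as- after the first vowel.
So safed → saasfed.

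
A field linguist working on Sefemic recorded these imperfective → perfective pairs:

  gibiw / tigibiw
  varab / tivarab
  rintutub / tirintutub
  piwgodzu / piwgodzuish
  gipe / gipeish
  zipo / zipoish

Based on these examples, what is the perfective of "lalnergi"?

lalnergiish

"lalnergi" ends in a vowel. The stems ending in a vowel (piwgodzu → piwgodzuish, gipe → gipeish, zipo → zipoish) add -ish.
The other pattern: stems ending in a consonant add the prefix ti-.
So lalnergi → lalnergiish.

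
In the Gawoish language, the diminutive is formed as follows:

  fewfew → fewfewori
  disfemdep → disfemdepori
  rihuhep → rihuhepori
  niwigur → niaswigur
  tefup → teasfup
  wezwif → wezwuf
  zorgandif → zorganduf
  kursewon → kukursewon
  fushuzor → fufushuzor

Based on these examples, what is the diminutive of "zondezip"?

disfemdep and tefup both end in -p yet inflect differently (disfemdepori, teasfup), so the final letter is not what conditions the rule; the last vowel is.
"zondezip" has last vowel 'i'. The stems whose last vowel is 'i' (wezwif → wezwuf, zorgandif → zorganduf) change the last vowel to 'u'.
The other patterns: stems whose last vowel is 'e' add -ori; stems whose last vowel is 'u' insert -as- after the first vowel; stems whose last vowel is 'o' repeat the first consonant+vowel as a prefix.
So zondezip → zondezup.

zondezup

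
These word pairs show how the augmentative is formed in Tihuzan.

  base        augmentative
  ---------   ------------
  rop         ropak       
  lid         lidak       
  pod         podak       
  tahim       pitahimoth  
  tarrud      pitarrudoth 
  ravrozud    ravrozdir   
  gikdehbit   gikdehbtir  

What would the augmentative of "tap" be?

tapak

lid and tarrud both end in -d yet inflect differently (lidak, pitarrudoth), so the final letter is not what conditions the rule; the number of vowels is.
"tap" has 1 vowel. The stems with 1 vowel (rop → ropak, lid → lidak, pod → podak) add -ak.
So tap → tapak.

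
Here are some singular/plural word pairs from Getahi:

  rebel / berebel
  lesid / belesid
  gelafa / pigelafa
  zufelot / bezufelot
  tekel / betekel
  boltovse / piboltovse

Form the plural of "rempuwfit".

"rempuwfit" ends in a consonant. The stems ending in a consonant (zufelot → bezufelot, rebel → berebel, lesid → belesid) add the prefix be-.
The other pattern: stems ending in a vowel add the prefix pi-.
So rempuwfit → berempuwfit.

berempuwfit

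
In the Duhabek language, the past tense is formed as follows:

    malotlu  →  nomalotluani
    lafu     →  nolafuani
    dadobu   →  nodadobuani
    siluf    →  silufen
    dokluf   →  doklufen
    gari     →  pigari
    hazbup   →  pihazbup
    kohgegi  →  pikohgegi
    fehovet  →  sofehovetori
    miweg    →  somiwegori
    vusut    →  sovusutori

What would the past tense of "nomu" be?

nonomuani

malotlu and siluf both have last vowel 'u' yet inflect differently (nomalotluani, silufen), so the last vowel is not what conditions the rule; the final letter is.
"nomu" ends in -u. The stems ending in -u (malotlu → nomalotluani, lafu → nolafuani, dadobu → nodadobuani) add no- … -ani around the stem.
So nomu → nonomuani.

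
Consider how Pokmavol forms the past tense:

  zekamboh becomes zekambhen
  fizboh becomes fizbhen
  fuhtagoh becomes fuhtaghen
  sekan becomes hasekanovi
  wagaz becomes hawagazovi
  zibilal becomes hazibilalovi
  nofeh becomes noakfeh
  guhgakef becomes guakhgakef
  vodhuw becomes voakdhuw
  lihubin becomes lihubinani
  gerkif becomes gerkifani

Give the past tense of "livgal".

zekamboh and nofeh both end in -h yet inflect differently (zekambhen, noakfeh), so the final letter is not what conditions the rule; the last vowel is.
"livgal" has last vowel 'a'. The stems whose last vowel is 'a' (sekan → hasekanovi, wagaz → hawagazovi, zibilal → hazibilalovi) add ha- … -ovi around the stem.
The other patterns: stems whose last vowel is 'o' delete the last vowel and add -en; stems whose last vowel is 'e' or 'u' insert -ak- after the first vowel; stems whose last vowel is 'i' add -ani.
So livgal → halivgalovi.

halivgalovi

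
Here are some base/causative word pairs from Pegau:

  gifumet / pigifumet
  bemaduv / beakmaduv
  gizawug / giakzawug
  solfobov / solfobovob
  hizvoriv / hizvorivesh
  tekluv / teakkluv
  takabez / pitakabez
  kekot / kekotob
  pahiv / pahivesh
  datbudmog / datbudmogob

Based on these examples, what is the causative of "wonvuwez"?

piwonvuwez

bemaduv and pahiv both end in -v yet inflect differently (beakmaduv, pahivesh), so the final letter is not what conditions the rule; the last vowel is.
"wonvuwez" has last vowel 'e'. The stems whose last vowel is 'e' (gifumet → pigifumet, takabez → pitakabez) add the prefix pi-.
The other patterns: stems whose last vowel is 'u' insert -ak- after the first vowel; stems whose last vowel is 'i' add -esh; stems whose last vowel is 'o' add -ob.
So wonvuwez → piwonvuwez.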